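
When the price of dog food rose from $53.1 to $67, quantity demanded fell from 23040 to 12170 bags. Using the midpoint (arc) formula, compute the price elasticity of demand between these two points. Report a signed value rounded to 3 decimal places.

-2.667

%ΔQ = (12170 − 23040) / [(23040 + 12170)/2] = -10870/17605 = -0.617438…
%ΔP = (67 − 53.1) / [(53.1 + 67)/2] = 13.9/60.05 = 0.231473…
Arc Ed = %ΔQ / %ΔP = (-10870/17605) / (13.9/60.05) = -2.66742…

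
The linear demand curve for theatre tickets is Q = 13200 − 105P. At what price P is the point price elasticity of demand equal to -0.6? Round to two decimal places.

Ed = −105P/(13200 − 105P). Set this equal to -0.6:
105P = 0.6·(13200 − 105P) ⇒ 105P(1 + 0.6) = 0.6·13200
P = 0.6·13200 / (105·1.6) = 47.1428…

47.14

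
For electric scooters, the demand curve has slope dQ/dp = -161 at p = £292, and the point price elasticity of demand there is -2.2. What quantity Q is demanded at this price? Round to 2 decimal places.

21369.09

Ed = (dQ/dp)·(p/Q) ⇒ Q = (dQ/dp)·p/Ed = (-161)·292/(-2.2) = 21369.0909…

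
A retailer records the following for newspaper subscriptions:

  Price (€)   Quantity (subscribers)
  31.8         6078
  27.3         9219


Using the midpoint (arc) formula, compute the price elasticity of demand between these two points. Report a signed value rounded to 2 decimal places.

%ΔQ = (9219 − 6078) / [(6078 + 9219)/2] = 3141/7648.5 = 0.410668…
%ΔP = (27.3 − 31.8) / [(31.8 + 27.3)/2] = -4.5/29.55 = -0.152284…
Arc Ed = %ΔQ / %ΔP = (3141/7648.5) / (-4.5/29.55) = -2.6967…

-2.70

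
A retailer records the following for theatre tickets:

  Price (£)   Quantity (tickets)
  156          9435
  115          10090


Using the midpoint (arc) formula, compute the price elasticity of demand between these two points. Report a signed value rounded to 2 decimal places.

%ΔQ = (10090 − 9435) / [(9435 + 10090)/2] = 655/9762.5 = 0.067093…
%ΔP = (115 − 156) / [(156 + 115)/2] = -41/135.5 = -0.302583…
Arc Ed = %ΔQ / %ΔP = (655/9762.5) / (-41/135.5) = -0.2217…

-0.22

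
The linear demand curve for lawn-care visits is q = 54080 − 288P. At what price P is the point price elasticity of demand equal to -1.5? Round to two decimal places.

112.67

Ed = −288P/(54080 − 288P). Set this equal to -1.5:
288P = 1.5·(54080 − 288P) ⇒ 288P(1 + 1.5) = 1.5·54080
P = 1.5·54080 / (288·2.5) = 112.6666…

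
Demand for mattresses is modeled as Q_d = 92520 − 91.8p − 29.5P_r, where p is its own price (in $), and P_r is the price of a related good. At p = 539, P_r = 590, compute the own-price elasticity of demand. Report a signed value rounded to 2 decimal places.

At the given values, Q_d = 92520 − 91.8(539) − 29.5(590) = 25634.8.
∂Q_d/∂p = −91.8.
E = (-91.8) × (539/25634.8) = -1.9301…

-1.93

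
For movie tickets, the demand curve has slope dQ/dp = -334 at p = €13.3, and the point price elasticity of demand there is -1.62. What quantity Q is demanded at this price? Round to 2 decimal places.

2742.10

Ed = (dQ/dp)·(p/Q) ⇒ Q = (dQ/dp)·p/Ed = (-334)·13.3/(-1.62) = 2742.0987…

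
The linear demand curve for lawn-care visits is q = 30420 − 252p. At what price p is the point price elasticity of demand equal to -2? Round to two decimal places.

Ed = −252p/(30420 − 252p). Set this equal to -2:
252p = 2·(30420 − 252p) ⇒ 252p(1 + 2) = 2·30420
p = 2·30420 / (252·3) = 80.4761…

80.48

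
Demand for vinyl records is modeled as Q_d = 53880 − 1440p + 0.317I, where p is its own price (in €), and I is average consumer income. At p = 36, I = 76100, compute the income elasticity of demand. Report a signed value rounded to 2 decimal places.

0.92

At the given values, Q_d = 53880 − 1440(36) + 0.317(76100) = 26163.7.
∂Q_d/∂I = 0.317.
E = (0.317) × (76100/26163.7) = 0.9220…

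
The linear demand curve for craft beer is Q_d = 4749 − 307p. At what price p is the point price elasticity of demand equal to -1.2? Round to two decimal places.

Ed = −307p/(4749 − 307p). Set this equal to -1.2:
307p = 1.2·(4749 − 307p) ⇒ 307p(1 + 1.2) = 1.2·4749
p = 1.2·4749 / (307·2.2) = 8.4376…

8.44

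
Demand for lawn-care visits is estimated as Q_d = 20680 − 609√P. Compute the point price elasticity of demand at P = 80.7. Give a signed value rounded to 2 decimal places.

dQ_d/dP = −609/(2√P) = -33.8962. At P = 80.7, Q_d = 15209.2.
Ed = (dQ_d/dP)·(P/Q_d) = (-33.8962) × (80.7/15209.2) = -0.1798…

-0.18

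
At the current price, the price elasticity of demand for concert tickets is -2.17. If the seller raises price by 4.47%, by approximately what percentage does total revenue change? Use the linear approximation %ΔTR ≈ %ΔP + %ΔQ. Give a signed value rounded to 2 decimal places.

%ΔQ ≈ Ed × %ΔP = (-2.17) × (+4.47%) = -9.6999%
%ΔTR ≈ %ΔP + %ΔQ = (+4.47%) + (-9.6999%) = -5.2299%

-5.23%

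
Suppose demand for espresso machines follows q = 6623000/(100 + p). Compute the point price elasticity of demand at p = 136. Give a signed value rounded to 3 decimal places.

-0.576

dq/dp = −6623000/(100 + p)² = -118.913. At p = 136, q = 28063.6.
Ed = (dq/dp)·(p/q) = (-118.913) × (136/28063.6) = -0.57627…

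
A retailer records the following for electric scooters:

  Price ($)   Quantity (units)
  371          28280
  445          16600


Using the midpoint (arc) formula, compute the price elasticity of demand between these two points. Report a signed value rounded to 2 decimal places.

%ΔQ = (16600 − 28280) / [(28280 + 16600)/2] = -11680/22440 = -0.520499…
%ΔP = (445 − 371) / [(371 + 445)/2] = 74/408 = 0.181372…
Arc Ed = %ΔQ / %ΔP = (-11680/22440) / (74/408) = -2.8697…

-2.87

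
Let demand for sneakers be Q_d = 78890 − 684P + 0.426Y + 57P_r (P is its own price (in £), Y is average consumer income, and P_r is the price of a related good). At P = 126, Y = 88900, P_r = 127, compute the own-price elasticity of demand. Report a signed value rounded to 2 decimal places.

At the given values, Q_d = 78890 − 684(126) + 0.426(88900) + 57(127) = 37816.4.
∂Q_d/∂P = −684.
E = (-684) × (126/37816.4) = -2.2790…

-2.28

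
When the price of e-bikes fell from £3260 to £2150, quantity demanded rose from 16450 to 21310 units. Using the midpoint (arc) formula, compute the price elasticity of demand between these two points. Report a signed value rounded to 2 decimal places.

%ΔQ = (21310 − 16450) / [(16450 + 21310)/2] = 4860/18880 = 0.257415…
%ΔP = (2150 − 3260) / [(3260 + 2150)/2] = -1110/2705 = -0.410351…
Arc Ed = %ΔQ / %ΔP = (4860/18880) / (-1110/2705) = -0.6273…

-0.63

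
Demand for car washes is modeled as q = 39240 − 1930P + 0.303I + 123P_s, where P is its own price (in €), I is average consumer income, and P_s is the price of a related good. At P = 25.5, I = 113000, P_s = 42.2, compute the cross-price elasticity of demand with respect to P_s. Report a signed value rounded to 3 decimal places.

0.176

At the given values, q = 39240 − 1930(25.5) + 0.303(113000) + 123(42.2) = 29454.6.
∂q/∂P_s = 123.
E = (123) × (42.2/29454.6) = 0.17622…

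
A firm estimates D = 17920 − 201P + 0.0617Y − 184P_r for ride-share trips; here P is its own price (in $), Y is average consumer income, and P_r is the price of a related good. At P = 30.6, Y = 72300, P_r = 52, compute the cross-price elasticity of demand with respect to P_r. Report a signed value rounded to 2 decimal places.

At the given values, D = 17920 − 201(30.6) + 0.0617(72300) − 184(52) = 6662.31.
∂D/∂P_r = -184.
E = (-184) × (52/6662.31) = -1.4361…

-1.44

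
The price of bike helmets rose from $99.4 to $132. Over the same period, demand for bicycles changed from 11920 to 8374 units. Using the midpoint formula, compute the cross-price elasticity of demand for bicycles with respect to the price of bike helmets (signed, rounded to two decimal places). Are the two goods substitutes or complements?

-1.24; complements

%ΔQ_{bicycles} = (8374 − 11920)/avg = -3546/10147 = -0.349462…
%ΔP_{bike helmets} = (132 − 99.4)/avg = 32.6/115.7 = 0.281763…
E_cross = (-3546/10147) / (32.6/115.7) = -1.2402…
E_cross < 0 ⇒ the goods are complements.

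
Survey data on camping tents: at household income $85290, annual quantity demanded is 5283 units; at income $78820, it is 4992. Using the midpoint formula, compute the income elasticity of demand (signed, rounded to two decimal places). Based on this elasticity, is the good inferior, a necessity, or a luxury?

%ΔQ = (4992 − 5283)/[( 5283 + 4992)/2] = -291/5137.5 = -0.056642…
%ΔIncome = (78820 − 85290)/[( 85290 + 78820)/2] = -6470/82055 = -0.078849…
E_income = (-291/5137.5) / (-6470/82055) = 0.7183…
0 < E_income < 1 ⇒ normal good, necessity.

0.72; necessity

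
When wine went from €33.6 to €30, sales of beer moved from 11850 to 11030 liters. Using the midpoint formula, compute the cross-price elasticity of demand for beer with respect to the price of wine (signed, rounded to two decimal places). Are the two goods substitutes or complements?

%ΔQ_{beer} = (11030 − 11850)/avg = -820/11440 = -0.071678…
%ΔP_{wine} = (30 − 33.6)/avg = -3.6/31.8 = -0.113207…
E_cross = (-820/11440) / (-3.6/31.8) = 0.6331…
E_cross > 0 ⇒ the goods are substitutes.

0.63; substitutes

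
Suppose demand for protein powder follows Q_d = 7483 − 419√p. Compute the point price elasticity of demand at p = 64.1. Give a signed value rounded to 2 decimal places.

dQ_d/dp = −419/(2√p) = -26.1671. At p = 64.1, Q_d = 4128.38.
Ed = (dQ_d/dp)·(p/Q_d) = (-26.1671) × (64.1/4128.38) = -0.4062…

-0.41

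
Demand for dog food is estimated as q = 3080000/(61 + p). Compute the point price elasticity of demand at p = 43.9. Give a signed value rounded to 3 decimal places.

dq/dp = −3080000/(61 + p)² = -279.898. At p = 43.9, q = 29361.3.
Ed = (dq/dp)·(p/q) = (-279.898) × (43.9/29361.3) = -0.41849…

-0.418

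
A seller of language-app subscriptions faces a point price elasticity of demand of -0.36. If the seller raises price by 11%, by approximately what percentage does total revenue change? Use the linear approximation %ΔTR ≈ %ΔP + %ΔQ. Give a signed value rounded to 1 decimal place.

%ΔQ ≈ Ed × %ΔP = (-0.36) × (+11%) = -3.9600%
%ΔTR ≈ %ΔP + %ΔQ = (+11%) + (-3.9600%) = +7.0400%

+7.0%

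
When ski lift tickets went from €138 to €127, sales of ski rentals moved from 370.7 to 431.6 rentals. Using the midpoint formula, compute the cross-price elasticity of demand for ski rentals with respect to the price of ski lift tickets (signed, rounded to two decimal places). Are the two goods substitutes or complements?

%ΔQ_{ski rentals} = (431.6 − 370.7)/avg = 60.9/401.15 = 0.151813…
%ΔP_{ski lift tickets} = (127 − 138)/avg = -11/132.5 = -0.083018…
E_cross = (60.9/401.15) / (-11/132.5) = -1.8286…
E_cross < 0 ⇒ the goods are complements.

-1.83; complements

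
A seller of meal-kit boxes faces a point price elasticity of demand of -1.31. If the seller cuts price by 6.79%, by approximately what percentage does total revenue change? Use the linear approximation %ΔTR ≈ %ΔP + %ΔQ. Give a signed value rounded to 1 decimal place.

+2.1%

%ΔQ ≈ Ed × %ΔP = (-1.31) × (-6.79%) = +8.8949%
%ΔTR ≈ %ΔP + %ΔQ = (-6.79%) + (+8.8949%) = +2.1049%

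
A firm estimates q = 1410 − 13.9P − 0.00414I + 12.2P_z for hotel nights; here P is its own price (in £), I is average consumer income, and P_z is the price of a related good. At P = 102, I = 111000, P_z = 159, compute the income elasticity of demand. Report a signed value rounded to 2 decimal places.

-0.31

At the given values, q = 1410 − 13.9(102) − 0.00414(111000) + 12.2(159) = 1472.46.
∂q/∂I = -0.00414.
E = (-0.00414) × (111000/1472.46) = -0.3120…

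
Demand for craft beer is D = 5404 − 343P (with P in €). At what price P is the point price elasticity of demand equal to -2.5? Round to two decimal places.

Ed = −343P/(5404 − 343P). Set this equal to -2.5:
343P = 2.5·(5404 − 343P) ⇒ 343P(1 + 2.5) = 2.5·5404
P = 2.5·5404 / (343·3.5) = 11.2536…

11.25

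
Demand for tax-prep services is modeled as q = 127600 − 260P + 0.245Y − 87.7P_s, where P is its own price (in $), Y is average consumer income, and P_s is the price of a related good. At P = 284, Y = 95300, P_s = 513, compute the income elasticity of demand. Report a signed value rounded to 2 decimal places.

At the given values, q = 127600 − 260(284) + 0.245(95300) − 87.7(513) = 32118.4.
∂q/∂Y = 0.245.
E = (0.245) × (95300/32118.4) = 0.7269…

0.73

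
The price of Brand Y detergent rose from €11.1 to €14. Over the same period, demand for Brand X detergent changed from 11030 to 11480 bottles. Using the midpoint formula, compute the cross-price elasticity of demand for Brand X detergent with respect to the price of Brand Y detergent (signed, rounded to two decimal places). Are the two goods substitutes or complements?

%ΔQ_{Brand X detergent} = (11480 − 11030)/avg = 450/11255 = 0.039982…
%ΔP_{Brand Y detergent} = (14 − 11.1)/avg = 2.9/12.55 = 0.231075…
E_cross = (450/11255) / (2.9/12.55) = 0.1730…
E_cross > 0 ⇒ the goods are substitutes.

0.17; substitutes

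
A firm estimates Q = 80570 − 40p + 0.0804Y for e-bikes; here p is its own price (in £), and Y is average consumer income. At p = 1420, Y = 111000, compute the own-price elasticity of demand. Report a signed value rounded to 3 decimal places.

-1.737

At the given values, Q = 80570 − 40(1420) + 0.0804(111000) = 32694.4.
∂Q/∂p = −40.
E = (-40) × (1420/32694.4) = -1.73730…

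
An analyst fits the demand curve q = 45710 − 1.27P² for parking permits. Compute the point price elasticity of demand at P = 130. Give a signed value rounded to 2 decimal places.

dq/dP = −2·1.27·P = -330.2. At P = 130, q = 24247.
Ed = (dq/dP)·(P/q) = (-330.2) × (130/24247) = -1.7703…

-1.77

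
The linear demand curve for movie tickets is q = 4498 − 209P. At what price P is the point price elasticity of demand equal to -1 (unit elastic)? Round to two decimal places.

Ed = −209P/(4498 − 209P). Set this equal to -1:
209P = 1·(4498 − 209P) ⇒ 209P(1 + 1) = 1·4498
P = 1·4498 / (209·2) = 10.7607…

10.76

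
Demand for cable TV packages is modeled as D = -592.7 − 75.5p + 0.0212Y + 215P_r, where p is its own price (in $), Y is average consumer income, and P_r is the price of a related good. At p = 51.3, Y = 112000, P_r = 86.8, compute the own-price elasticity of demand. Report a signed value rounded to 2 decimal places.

-0.23

At the given values, D = -592.7 − 75.5(51.3) + 0.0212(112000) + 215(86.8) = 16570.55.
∂D/∂p = −75.5.
E = (-75.5) × (51.3/16570.55) = -0.2337…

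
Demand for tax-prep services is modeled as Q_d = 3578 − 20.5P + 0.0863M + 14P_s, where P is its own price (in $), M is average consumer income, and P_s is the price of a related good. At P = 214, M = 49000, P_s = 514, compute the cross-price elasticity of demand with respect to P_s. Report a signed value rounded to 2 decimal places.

At the given values, Q_d = 3578 − 20.5(214) + 0.0863(49000) + 14(514) = 10615.7.
∂Q_d/∂P_s = 14.
E = (14) × (514/10615.7) = 0.6778…

0.68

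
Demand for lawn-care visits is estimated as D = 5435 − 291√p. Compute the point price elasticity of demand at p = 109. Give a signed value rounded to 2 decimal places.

dD/dp = −291/(2√p) = -13.9364. At p = 109, D = 2396.87.
Ed = (dD/dp)·(p/D) = (-13.9364) × (109/2396.87) = -0.6337…

-0.63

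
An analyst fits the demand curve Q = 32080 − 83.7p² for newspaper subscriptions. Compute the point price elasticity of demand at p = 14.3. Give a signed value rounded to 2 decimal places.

dQ/dp = −2·83.7·p = -2393.82. At p = 14.3, Q = 14964.187.
Ed = (dQ/dp)·(p/Q) = (-2393.82) × (14.3/14964.187) = -2.2875…

-2.29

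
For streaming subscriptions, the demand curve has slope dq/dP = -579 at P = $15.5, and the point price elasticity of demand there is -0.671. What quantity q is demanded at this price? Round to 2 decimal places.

Ed = (dq/dP)·(P/q) ⇒ q = (dq/dP)·P/Ed = (-579)·15.5/(-0.671) = 13374.8137…

13374.81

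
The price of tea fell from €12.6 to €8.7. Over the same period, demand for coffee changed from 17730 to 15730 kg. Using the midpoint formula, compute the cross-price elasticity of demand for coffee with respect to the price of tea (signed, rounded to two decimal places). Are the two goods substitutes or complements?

%ΔQ_{coffee} = (15730 − 17730)/avg = -2000/16730 = -0.119545…
%ΔP_{tea} = (8.7 − 12.6)/avg = -3.9/10.65 = -0.366197…
E_cross = (-2000/16730) / (-3.9/10.65) = 0.3264…
E_cross > 0 ⇒ the goods are substitutes.

0.33; substitutes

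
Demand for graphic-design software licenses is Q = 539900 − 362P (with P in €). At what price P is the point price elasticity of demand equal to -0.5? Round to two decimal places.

497.15

Ed = −362P/(539900 − 362P). Set this equal to -0.5:
362P = 0.5·(539900 − 362P) ⇒ 362P(1 + 0.5) = 0.5·539900
P = 0.5·539900 / (362·1.5) = 497.1454…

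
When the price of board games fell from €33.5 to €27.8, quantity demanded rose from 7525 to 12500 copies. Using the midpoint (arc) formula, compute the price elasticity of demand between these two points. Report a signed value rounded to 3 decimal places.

-2.672

%ΔQ = (12500 − 7525) / [(7525 + 12500)/2] = 4975/10012.5 = 0.496878…
%ΔP = (27.8 − 33.5) / [(33.5 + 27.8)/2] = -5.7/30.65 = -0.185970…
Arc Ed = %ΔQ / %ΔP = (4975/10012.5) / (-5.7/30.65) = -2.67181…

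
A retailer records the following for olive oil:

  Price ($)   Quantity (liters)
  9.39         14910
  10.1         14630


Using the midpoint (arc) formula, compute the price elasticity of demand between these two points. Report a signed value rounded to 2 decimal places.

%ΔQ = (14630 − 14910) / [(14910 + 14630)/2] = -280/14770 = -0.018957…
%ΔP = (10.1 − 9.39) / [(9.39 + 10.1)/2] = 0.71/9.745 = 0.072857…
Arc Ed = %ΔQ / %ΔP = (-280/14770) / (0.71/9.745) = -0.2601…

-0.26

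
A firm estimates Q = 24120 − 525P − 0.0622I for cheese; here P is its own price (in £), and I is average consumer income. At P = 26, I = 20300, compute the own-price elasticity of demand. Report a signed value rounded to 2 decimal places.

At the given values, Q = 24120 − 525(26) − 0.0622(20300) = 9207.34.
∂Q/∂P = −525.
E = (-525) × (26/9207.34) = -1.4825…

-1.48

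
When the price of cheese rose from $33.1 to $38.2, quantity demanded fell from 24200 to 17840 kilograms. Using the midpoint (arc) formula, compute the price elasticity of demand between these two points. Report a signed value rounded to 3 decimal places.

%ΔQ = (17840 − 24200) / [(24200 + 17840)/2] = -6360/21020 = -0.302568…
%ΔP = (38.2 − 33.1) / [(33.1 + 38.2)/2] = 5.1/35.65 = 0.143057…
Arc Ed = %ΔQ / %ΔP = (-6360/21020) / (5.1/35.65) = -2.11501…

-2.115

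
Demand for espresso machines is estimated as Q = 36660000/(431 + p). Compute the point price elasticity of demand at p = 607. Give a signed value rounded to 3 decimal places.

-0.585

dQ/dp = −36660000/(431 + p)² = -34.025. At p = 607, Q = 35317.9.
Ed = (dQ/dp)·(p/Q) = (-34.025) × (607/35317.9) = -0.58477…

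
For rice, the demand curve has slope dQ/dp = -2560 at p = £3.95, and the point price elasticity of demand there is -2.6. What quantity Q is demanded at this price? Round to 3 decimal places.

3889.231

Ed = (dQ/dp)·(p/Q) ⇒ Q = (dQ/dp)·p/Ed = (-2560)·3.95/(-2.6) = 3889.23076…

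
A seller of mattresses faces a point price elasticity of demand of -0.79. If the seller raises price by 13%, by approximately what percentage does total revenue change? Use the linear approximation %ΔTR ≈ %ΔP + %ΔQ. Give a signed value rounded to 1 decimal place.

+2.7%

%ΔQ ≈ Ed × %ΔP = (-0.79) × (+13%) = -10.2700%
%ΔTR ≈ %ΔP + %ΔQ = (+13%) + (-10.2700%) = +2.7300%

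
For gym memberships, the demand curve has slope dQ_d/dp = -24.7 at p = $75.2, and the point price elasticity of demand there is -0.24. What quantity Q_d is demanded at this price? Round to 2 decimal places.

7739.33

Ed = (dQ_d/dp)·(p/Q_d) ⇒ Q_d = (dQ_d/dp)·p/Ed = (-24.7)·75.2/(-0.24) = 7739.3333…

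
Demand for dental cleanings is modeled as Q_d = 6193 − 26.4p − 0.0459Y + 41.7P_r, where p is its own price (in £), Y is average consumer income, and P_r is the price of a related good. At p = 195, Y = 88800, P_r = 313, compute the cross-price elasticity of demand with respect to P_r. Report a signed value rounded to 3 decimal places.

1.302

At the given values, Q_d = 6193 − 26.4(195) − 0.0459(88800) + 41.7(313) = 10021.18.
∂Q_d/∂P_r = 41.7.
E = (41.7) × (313/10021.18) = 1.30245…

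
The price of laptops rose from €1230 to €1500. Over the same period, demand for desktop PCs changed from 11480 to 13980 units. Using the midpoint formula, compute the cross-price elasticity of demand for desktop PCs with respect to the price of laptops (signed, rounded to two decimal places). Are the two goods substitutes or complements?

0.99; substitutes

%ΔQ_{desktop PCs} = (13980 − 11480)/avg = 2500/12730 = 0.196386…
%ΔP_{laptops} = (1500 − 1230)/avg = 270/1365 = 0.197802…
E_cross = (2500/12730) / (270/1365) = 0.9928…
E_cross > 0 ⇒ the goods are substitutes.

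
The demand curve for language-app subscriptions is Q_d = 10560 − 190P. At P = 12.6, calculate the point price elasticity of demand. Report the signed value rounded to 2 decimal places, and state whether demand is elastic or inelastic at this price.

dQ_d/dP = −190. At P = 12.6, Q_d = 10560 − 190(12.6) = 8166.
Ed = (dQ_d/dP)·(P/Q_d) = −190 × (12.6/8166) = -0.2931…
|Ed| = 0.29 < 1, so demand is inelastic.

-0.29; inelastic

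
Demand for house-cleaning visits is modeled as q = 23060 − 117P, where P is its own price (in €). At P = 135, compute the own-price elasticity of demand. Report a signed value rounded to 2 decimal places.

-2.17

At the given values, q = 23060 − 117(135) = 7265.
∂q/∂P = −117.
E = (-117) × (135/7265) = -2.1741…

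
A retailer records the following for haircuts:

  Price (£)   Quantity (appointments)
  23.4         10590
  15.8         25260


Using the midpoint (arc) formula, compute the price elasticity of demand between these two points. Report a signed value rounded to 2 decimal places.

%ΔQ = (25260 − 10590) / [(10590 + 25260)/2] = 14670/17925 = 0.818410…
%ΔP = (15.8 − 23.4) / [(23.4 + 15.8)/2] = -7.6/19.6 = -0.387755…
Arc Ed = %ΔQ / %ΔP = (14670/17925) / (-7.6/19.6) = -2.1106…

-2.11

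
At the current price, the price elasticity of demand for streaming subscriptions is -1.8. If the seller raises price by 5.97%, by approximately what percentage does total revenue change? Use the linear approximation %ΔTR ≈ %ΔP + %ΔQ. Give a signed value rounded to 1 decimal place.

%ΔQ ≈ Ed × %ΔP = (-1.8) × (+5.97%) = -10.7460%
%ΔTR ≈ %ΔP + %ΔQ = (+5.97%) + (-10.7460%) = -4.7760%

-4.8%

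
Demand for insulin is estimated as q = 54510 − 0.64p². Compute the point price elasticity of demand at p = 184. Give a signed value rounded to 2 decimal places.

dq/dp = −2·0.64·p = -235.52. At p = 184, q = 32842.16.
Ed = (dq/dp)·(p/q) = (-235.52) × (184/32842.16) = -1.3195…

-1.32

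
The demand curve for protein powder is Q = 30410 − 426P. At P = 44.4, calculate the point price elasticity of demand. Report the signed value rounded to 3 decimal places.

dQ/dP = −426. At P = 44.4, Q = 30410 − 426(44.4) = 11495.6.
Ed = (dQ/dP)·(P/Q) = −426 × (44.4/11495.6) = -1.64535…

-1.645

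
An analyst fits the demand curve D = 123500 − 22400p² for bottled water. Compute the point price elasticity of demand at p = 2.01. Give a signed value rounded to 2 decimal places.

dD/dp = −2·22400·p = -90048. At p = 2.01, D = 33001.76.
Ed = (dD/dp)·(p/D) = (-90048) × (2.01/33001.76) = -5.4844…

-5.48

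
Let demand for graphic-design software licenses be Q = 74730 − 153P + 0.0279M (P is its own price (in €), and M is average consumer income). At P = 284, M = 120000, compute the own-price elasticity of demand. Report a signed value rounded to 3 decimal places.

-1.255

At the given values, Q = 74730 − 153(284) + 0.0279(120000) = 34626.
∂Q/∂P = −153.
E = (-153) × (284/34626) = -1.25489…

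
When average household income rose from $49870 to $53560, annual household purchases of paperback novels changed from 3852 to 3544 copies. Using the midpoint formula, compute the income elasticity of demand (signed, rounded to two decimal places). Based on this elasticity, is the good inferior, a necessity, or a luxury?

%ΔQ = (3544 − 3852)/[( 3852 + 3544)/2] = -308/3698 = -0.083288…
%ΔIncome = (53560 − 49870)/[( 49870 + 53560)/2] = 3690/51715 = 0.071352…
E_income = (-308/3698) / (3690/51715) = -1.1672…
E_income < 0 ⇒ inferior good.

-1.17; inferior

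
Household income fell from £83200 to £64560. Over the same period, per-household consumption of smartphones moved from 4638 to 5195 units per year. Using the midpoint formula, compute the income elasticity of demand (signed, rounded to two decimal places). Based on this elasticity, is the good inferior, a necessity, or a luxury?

-0.45; inferior

%ΔQ = (5195 − 4638)/[( 4638 + 5195)/2] = 557/4916.5 = 0.113291…
%ΔIncome = (64560 − 83200)/[( 83200 + 64560)/2] = -18640/73880 = -0.252301…
E_income = (557/4916.5) / (-18640/73880) = -0.4490…
E_income < 0 ⇒ inferior good.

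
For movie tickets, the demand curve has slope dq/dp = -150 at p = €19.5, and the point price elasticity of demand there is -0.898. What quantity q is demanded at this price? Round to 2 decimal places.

Ed = (dq/dp)·(p/q) ⇒ q = (dq/dp)·p/Ed = (-150)·19.5/(-0.898) = 3257.2383…

3257.24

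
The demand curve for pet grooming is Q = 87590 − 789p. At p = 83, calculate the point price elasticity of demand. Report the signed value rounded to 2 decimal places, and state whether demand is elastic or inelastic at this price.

-2.96; elastic

dQ/dp = −789. At p = 83, Q = 87590 − 789(83) = 22103.
Ed = (dQ/dp)·(p/Q) = −789 × (83/22103) = -2.9628…
|Ed| = 2.96 > 1, so demand is elastic.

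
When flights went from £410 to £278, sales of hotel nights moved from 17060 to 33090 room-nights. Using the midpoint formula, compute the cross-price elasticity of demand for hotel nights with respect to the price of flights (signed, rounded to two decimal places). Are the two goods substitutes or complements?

-1.67; complements

%ΔQ_{hotel nights} = (33090 − 17060)/avg = 16030/25075 = 0.639282…
%ΔP_{flights} = (278 − 410)/avg = -132/344 = -0.383720…
E_cross = (16030/25075) / (-132/344) = -1.6660…
E_cross < 0 ⇒ the goods are complements.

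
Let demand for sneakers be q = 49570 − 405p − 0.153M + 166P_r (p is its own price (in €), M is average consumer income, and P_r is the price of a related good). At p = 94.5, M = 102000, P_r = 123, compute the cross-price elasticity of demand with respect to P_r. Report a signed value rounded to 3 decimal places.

1.267

At the given values, q = 49570 − 405(94.5) − 0.153(102000) + 166(123) = 16109.5.
∂q/∂P_r = 166.
E = (166) × (123/16109.5) = 1.26745…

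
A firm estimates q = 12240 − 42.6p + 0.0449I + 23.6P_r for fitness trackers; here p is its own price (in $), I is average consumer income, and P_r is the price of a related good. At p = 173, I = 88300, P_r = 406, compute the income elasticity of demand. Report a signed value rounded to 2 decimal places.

0.22

At the given values, q = 12240 − 42.6(173) + 0.0449(88300) + 23.6(406) = 18416.47.
∂q/∂I = 0.0449.
E = (0.0449) × (88300/18416.47) = 0.2152…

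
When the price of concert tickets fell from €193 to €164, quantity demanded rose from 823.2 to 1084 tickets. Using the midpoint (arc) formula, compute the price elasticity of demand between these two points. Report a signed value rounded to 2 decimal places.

-1.68

%ΔQ = (1084 − 823.2) / [(823.2 + 1084)/2] = 260.8/953.6 = 0.273489…
%ΔP = (164 − 193) / [(193 + 164)/2] = -29/178.5 = -0.162464…
Arc Ed = %ΔQ / %ΔP = (260.8/953.6) / (-29/178.5) = -1.6833…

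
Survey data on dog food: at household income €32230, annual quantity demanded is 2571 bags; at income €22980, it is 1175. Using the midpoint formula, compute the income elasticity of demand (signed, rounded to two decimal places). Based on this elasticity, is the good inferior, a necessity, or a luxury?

%ΔQ = (1175 − 2571)/[( 2571 + 1175)/2] = -1396/1873 = -0.745328…
%ΔIncome = (22980 − 32230)/[( 32230 + 22980)/2] = -9250/27605 = -0.335084…
E_income = (-1396/1873) / (-9250/27605) = 2.2243…
E_income > 1 ⇒ normal good, luxury.

2.22; luxury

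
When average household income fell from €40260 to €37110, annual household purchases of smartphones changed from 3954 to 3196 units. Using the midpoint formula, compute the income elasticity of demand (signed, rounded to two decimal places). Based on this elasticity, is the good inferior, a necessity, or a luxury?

%ΔQ = (3196 − 3954)/[( 3954 + 3196)/2] = -758/3575 = -0.212027…
%ΔIncome = (37110 − 40260)/[( 40260 + 37110)/2] = -3150/38685 = -0.081426…
E_income = (-758/3575) / (-3150/38685) = 2.6039…
E_income > 1 ⇒ normal good, luxury.

2.60; luxury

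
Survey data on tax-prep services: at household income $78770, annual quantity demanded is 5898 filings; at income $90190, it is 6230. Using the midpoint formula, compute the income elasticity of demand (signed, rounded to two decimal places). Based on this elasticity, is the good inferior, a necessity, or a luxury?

0.41; necessity

%ΔQ = (6230 − 5898)/[( 5898 + 6230)/2] = 332/6064 = 0.054749…
%ΔIncome = (90190 − 78770)/[( 78770 + 90190)/2] = 11420/84480 = 0.135179…
E_income = (332/6064) / (11420/84480) = 0.4050…
0 < E_income < 1 ⇒ normal good, necessity.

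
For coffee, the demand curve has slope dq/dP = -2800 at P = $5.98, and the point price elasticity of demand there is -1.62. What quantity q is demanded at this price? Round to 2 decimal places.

10335.80

Ed = (dq/dP)·(P/q) ⇒ q = (dq/dP)·P/Ed = (-2800)·5.98/(-1.62) = 10335.8024…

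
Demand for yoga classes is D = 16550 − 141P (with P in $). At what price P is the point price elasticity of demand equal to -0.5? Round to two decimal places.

39.13

Ed = −141P/(16550 − 141P). Set this equal to -0.5:
141P = 0.5·(16550 − 141P) ⇒ 141P(1 + 0.5) = 0.5·16550
P = 0.5·16550 / (141·1.5) = 39.1252…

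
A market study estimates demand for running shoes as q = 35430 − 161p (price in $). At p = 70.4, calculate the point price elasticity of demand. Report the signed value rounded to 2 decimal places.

dq/dp = −161. At p = 70.4, q = 35430 − 161(70.4) = 24095.6.
Ed = (dq/dp)·(p/q) = −161 × (70.4/24095.6) = -0.4703…

-0.47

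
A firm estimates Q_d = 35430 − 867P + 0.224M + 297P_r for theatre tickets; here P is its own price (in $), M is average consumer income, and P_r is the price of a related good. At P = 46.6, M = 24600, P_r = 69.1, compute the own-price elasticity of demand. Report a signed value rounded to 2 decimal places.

-1.92

At the given values, Q_d = 35430 − 867(46.6) + 0.224(24600) + 297(69.1) = 21060.9.
∂Q_d/∂P = −867.
E = (-867) × (46.6/21060.9) = -1.9183…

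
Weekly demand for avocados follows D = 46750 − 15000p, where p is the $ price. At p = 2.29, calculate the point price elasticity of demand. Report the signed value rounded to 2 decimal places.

-2.77

dD/dp = −15000. At p = 2.29, D = 46750 − 15000(2.29) = 12400.
Ed = (dD/dp)·(p/D) = −15000 × (2.29/12400) = -2.7701…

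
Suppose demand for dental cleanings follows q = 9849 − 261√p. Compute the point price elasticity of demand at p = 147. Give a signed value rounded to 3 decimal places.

-0.237

dq/dp = −261/(2√p) = -10.7635. At p = 147, q = 6684.54.
Ed = (dq/dp)·(p/q) = (-10.7635) × (147/6684.54) = -0.23669…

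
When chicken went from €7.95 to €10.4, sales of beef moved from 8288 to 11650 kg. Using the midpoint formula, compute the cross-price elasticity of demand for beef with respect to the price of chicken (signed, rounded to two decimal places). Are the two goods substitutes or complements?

1.26; substitutes

%ΔQ_{beef} = (11650 − 8288)/avg = 3362/9969 = 0.337245…
%ΔP_{chicken} = (10.4 − 7.95)/avg = 2.45/9.175 = 0.267029…
E_cross = (3362/9969) / (2.45/9.175) = 1.2629…
E_cross > 0 ⇒ the goods are substitutes.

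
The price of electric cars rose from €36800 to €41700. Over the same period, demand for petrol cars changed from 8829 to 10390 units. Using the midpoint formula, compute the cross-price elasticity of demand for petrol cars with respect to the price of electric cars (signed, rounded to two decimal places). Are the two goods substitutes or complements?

1.30; substitutes

%ΔQ_{petrol cars} = (10390 − 8829)/avg = 1561/9609.5 = 0.162443…
%ΔP_{electric cars} = (41700 − 36800)/avg = 4900/39250 = 0.124840…
E_cross = (1561/9609.5) / (4900/39250) = 1.3012…
E_cross > 0 ⇒ the goods are substitutes.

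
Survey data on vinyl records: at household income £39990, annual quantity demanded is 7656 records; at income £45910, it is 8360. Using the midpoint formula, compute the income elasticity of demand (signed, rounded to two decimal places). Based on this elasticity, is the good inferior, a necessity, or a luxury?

%ΔQ = (8360 − 7656)/[( 7656 + 8360)/2] = 704/8008 = 0.087912…
%ΔIncome = (45910 − 39990)/[( 39990 + 45910)/2] = 5920/42950 = 0.137834…
E_income = (704/8008) / (5920/42950) = 0.6378…
0 < E_income < 1 ⇒ normal good, necessity.

0.64; necessity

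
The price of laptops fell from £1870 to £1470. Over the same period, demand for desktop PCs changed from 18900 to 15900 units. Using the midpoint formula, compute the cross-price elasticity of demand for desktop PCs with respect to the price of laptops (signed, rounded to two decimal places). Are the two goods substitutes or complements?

%ΔQ_{desktop PCs} = (15900 − 18900)/avg = -3000/17400 = -0.172413…
%ΔP_{laptops} = (1470 − 1870)/avg = -400/1670 = -0.239520…
E_cross = (-3000/17400) / (-400/1670) = 0.7198…
E_cross > 0 ⇒ the goods are substitutes.

0.72; substitutes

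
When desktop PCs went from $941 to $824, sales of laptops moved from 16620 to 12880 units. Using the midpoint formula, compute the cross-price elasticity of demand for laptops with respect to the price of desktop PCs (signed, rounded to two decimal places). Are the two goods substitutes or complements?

1.91; substitutes

%ΔQ_{laptops} = (12880 − 16620)/avg = -3740/14750 = -0.253559…
%ΔP_{desktop PCs} = (824 − 941)/avg = -117/882.5 = -0.132577…
E_cross = (-3740/14750) / (-117/882.5) = 1.9125…
E_cross > 0 ⇒ the goods are substitutes.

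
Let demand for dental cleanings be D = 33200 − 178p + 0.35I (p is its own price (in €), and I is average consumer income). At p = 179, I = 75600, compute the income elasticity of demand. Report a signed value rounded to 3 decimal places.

At the given values, D = 33200 − 178(179) + 0.35(75600) = 27798.
∂D/∂I = 0.35.
E = (0.35) × (75600/27798) = 0.95186…

0.952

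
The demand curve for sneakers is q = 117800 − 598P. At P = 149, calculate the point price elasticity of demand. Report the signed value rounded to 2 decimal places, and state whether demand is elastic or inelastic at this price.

dq/dP = −598. At P = 149, q = 117800 − 598(149) = 28698.
Ed = (dq/dP)·(P/q) = −598 × (149/28698) = -3.1048…
|Ed| = 3.10 > 1, so demand is elastic.

-3.10; elastic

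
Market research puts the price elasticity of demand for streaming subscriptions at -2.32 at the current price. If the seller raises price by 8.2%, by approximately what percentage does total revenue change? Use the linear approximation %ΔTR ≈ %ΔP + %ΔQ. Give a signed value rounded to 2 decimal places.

%ΔQ ≈ Ed × %ΔP = (-2.32) × (+8.2%) = -19.0240%
%ΔTR ≈ %ΔP + %ΔQ = (+8.2%) + (-19.0240%) = -10.8240%

-10.82%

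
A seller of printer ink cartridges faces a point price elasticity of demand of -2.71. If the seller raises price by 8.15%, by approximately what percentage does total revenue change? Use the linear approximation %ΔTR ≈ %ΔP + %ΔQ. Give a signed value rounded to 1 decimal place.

-13.9%

%ΔQ ≈ Ed × %ΔP = (-2.71) × (+8.15%) = -22.0865%
%ΔTR ≈ %ΔP + %ΔQ = (+8.15%) + (-22.0865%) = -13.9365%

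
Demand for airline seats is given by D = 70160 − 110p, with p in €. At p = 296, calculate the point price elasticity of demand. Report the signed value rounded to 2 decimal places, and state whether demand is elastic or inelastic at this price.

-0.87; inelastic

dD/dp = −110. At p = 296, D = 70160 − 110(296) = 37600.
Ed = (dD/dp)·(p/D) = −110 × (296/37600) = -0.8659…
|Ed| = 0.87 < 1, so demand is inelastic.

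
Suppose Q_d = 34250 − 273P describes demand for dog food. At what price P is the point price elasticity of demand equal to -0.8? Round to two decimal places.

Ed = −273P/(34250 − 273P). Set this equal to -0.8:
273P = 0.8·(34250 − 273P) ⇒ 273P(1 + 0.8) = 0.8·34250
P = 0.8·34250 / (273·1.8) = 55.7590…

55.76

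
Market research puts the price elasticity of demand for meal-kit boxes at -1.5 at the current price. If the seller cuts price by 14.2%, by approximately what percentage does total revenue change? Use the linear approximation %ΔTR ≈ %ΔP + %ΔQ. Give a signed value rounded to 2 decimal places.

%ΔQ ≈ Ed × %ΔP = (-1.5) × (-14.2%) = +21.3000%
%ΔTR ≈ %ΔP + %ΔQ = (-14.2%) + (+21.3000%) = +7.1000%

+7.10%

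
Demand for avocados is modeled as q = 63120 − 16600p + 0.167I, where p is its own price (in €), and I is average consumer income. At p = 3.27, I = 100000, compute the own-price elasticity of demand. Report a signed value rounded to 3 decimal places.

At the given values, q = 63120 − 16600(3.27) + 0.167(100000) = 25538.
∂q/∂p = −16600.
E = (-16600) × (3.27/25538) = -2.12553…

-2.126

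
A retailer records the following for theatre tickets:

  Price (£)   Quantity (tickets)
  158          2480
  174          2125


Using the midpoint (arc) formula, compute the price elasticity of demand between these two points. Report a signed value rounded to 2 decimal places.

-1.60

%ΔQ = (2125 − 2480) / [(2480 + 2125)/2] = -355/2302.5 = -0.154180…
%ΔP = (174 − 158) / [(158 + 174)/2] = 16/166 = 0.096385…
Arc Ed = %ΔQ / %ΔP = (-355/2302.5) / (16/166) = -1.5996…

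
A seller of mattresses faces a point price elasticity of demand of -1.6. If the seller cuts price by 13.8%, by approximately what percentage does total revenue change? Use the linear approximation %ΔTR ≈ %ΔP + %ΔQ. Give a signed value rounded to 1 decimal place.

%ΔQ ≈ Ed × %ΔP = (-1.6) × (-13.8%) = +22.0800%
%ΔTR ≈ %ΔP + %ΔQ = (-13.8%) + (+22.0800%) = +8.2800%

+8.3%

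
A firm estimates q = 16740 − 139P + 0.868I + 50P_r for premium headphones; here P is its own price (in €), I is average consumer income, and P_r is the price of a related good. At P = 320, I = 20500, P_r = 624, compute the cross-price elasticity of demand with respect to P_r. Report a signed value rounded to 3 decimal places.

1.468

At the given values, q = 16740 − 139(320) + 0.868(20500) + 50(624) = 21254.
∂q/∂P_r = 50.
E = (50) × (624/21254) = 1.46795…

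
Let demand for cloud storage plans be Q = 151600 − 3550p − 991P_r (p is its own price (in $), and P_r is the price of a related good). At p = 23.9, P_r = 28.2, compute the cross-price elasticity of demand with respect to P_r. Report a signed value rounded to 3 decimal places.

-0.720

At the given values, Q = 151600 − 3550(23.9) − 991(28.2) = 38808.8.
∂Q/∂P_r = -991.
E = (-991) × (28.2/38808.8) = -0.72009…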